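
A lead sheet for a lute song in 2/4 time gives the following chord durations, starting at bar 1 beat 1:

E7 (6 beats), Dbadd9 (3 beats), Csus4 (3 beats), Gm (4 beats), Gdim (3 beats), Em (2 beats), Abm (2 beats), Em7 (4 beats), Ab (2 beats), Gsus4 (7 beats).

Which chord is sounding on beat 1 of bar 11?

Em

Beat 1 of bar 11 is beat (11−1)×2 + 1 = 21 overall.
Running totals: E7 ends at 6, Dbadd9 ends at 9, Csus4 ends at 12, Gm ends at 16, Gdim ends at 19, Em ends at 21.
Beat 21 falls within Em.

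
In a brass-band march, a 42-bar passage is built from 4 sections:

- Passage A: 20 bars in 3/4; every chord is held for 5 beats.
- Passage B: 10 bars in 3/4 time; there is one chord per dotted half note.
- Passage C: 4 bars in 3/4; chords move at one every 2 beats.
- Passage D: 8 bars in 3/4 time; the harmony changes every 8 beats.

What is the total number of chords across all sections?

31 chords

A has 60 beats and chords last 5 each, so 12 chords.
B has 30 beats and chords last 3 each, so 10 chords.
C has 12 beats and chords last 2 each, so 6 chords.
D has 24 beats and chords last 8 each, so 3 chords.
Total: 12 + 10 + 6 + 3 = 31.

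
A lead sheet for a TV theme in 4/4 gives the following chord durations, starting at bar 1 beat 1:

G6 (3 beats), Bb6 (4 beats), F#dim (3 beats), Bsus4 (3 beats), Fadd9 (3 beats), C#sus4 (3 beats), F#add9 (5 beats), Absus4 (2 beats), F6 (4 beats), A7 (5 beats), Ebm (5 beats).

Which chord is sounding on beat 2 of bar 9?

A7

Beat 2 of bar 9 is beat (9−1)×4 + 2 = 34 overall.
Running totals: G6 ends at 3, Bb6 ends at 7, F#dim ends at 10, Bsus4 ends at 13, Fadd9 ends at 16, C#sus4 ends at 19, F#add9 ends at 24, Absus4 ends at 26, F6 ends at 30, A7 ends at 35.
Beat 34 falls within A7.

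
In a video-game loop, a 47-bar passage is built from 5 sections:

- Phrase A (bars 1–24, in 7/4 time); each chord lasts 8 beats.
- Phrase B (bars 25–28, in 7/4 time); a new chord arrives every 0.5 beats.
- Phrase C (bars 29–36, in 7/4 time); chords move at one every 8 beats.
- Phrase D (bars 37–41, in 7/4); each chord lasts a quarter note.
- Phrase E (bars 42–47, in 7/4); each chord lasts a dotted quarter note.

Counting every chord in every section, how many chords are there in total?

147 chords

A: 24 bars × 7 beats = 168 beats; 8 beats/chord → 21 chords.
B: 4 bars × 7 beats = 28 beats; 0.5 beats/chord → 56 chords.
C: 8 bars × 7 beats = 56 beats; 8 beats/chord → 7 chords.
D: 5 bars × 7 beats = 35 beats; 1 beat/chord → 35 chords.
E: 6 bars × 7 beats = 42 beats; 1.5 beats/chord → 28 chords.
Total: 21 + 56 + 7 + 35 + 28 = 147.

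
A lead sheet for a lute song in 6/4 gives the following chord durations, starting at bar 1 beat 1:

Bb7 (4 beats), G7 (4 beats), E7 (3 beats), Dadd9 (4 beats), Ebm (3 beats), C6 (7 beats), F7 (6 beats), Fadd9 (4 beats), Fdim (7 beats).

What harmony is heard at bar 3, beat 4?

Beat 4 of bar 3 is beat (3−1)×6 + 4 = 16 overall.
Running totals: Bb7 ends at 4, G7 ends at 8, E7 ends at 11, Dadd9 ends at 15, Ebm ends at 18.
Beat 16 falls within Ebm.

Ebm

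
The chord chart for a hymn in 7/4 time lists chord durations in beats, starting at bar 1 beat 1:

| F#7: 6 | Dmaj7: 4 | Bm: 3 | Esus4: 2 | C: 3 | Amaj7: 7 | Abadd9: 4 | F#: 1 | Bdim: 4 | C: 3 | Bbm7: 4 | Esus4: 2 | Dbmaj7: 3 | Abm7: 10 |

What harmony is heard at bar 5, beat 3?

Bdim

Beat 3 of bar 5 is beat (5−1)×7 + 3 = 31 overall.
Running totals: F#7 ends at 6, Dmaj7 ends at 10, Bm ends at 13, Esus4 ends at 15, C ends at 18, Amaj7 ends at 25, Abadd9 ends at 29, F# ends at 30, Bdim ends at 34.
Beat 31 falls within Bdim.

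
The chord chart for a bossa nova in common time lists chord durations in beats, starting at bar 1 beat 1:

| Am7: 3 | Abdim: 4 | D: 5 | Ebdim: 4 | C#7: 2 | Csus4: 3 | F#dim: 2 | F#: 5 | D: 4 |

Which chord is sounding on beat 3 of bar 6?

Beat 3 of bar 6 is beat (6−1)×4 + 3 = 23 overall.
Running totals: Am7 ends at 3, Abdim ends at 7, D ends at 12, Ebdim ends at 16, C#7 ends at 18, Csus4 ends at 21, F#dim ends at 23.
Beat 23 falls within F#dim.

F#dim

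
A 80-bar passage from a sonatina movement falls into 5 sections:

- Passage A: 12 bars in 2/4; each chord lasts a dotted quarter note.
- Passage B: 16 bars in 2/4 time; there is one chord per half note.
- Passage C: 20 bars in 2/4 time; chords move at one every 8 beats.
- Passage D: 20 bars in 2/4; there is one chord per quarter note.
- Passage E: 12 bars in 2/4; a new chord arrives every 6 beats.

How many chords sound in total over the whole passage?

A: 12·2 = 24 beats, 24/1.5 = 16 chords.
B: 16·2 = 32 beats, 32/2 = 16 chords.
C: 20·2 = 40 beats, 40/8 = 5 chords.
D: 20·2 = 40 beats, 40/1 = 40 chords.
E: 12·2 = 24 beats, 24/6 = 4 chords.
Total: 16 + 16 + 5 + 40 + 4 = 81.

81 chords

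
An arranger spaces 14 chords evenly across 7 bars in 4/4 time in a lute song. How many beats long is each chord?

7 bars × 4 beats/bar = 28 beats total.
28 beats ÷ 14 chords = 2 beats per chord.
(That is a half note.)

2 beats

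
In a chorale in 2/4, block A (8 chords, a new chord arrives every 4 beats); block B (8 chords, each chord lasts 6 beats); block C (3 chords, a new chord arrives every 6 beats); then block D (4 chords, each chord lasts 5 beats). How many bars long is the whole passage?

59 bars

A: 8 × 4 = 32 beats = 16 bars.
B: 8 × 6 = 48 beats = 24 bars.
C: 3 × 6 = 18 beats = 9 bars.
D: 4 × 5 = 20 beats = 10 bars.
Total: 16 + 24 + 9 + 10 = 59 bars.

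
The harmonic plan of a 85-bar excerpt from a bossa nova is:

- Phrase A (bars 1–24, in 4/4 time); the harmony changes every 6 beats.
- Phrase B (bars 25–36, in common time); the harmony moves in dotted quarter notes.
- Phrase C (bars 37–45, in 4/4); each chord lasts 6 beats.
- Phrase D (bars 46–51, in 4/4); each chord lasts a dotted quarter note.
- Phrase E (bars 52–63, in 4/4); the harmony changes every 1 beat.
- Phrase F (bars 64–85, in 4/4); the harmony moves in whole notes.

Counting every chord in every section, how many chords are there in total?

140 chords

A: 24 bars × 4 beats = 96 beats; 6 beats/chord → 16 chords.
B: 12 bars × 4 beats = 48 beats; 1.5 beats/chord → 32 chords.
C: 9 bars × 4 beats = 36 beats; 6 beats/chord → 6 chords.
D: 6 bars × 4 beats = 24 beats; 1.5 beats/chord → 16 chords.
E: 12 bars × 4 beats = 48 beats; 1 beat/chord → 48 chords.
F: 22 bars × 4 beats = 88 beats; 4 beats/chord → 22 chords.
Total: 16 + 32 + 6 + 16 + 48 + 22 = 140.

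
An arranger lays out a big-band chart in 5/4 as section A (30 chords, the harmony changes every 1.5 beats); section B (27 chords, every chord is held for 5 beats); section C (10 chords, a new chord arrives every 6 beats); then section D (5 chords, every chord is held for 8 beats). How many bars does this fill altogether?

56 bars

A: 30 × 1.5 = 45 beats = 9 bars.
B: 27 × 5 = 135 beats = 27 bars.
C: 10 × 6 = 60 beats = 12 bars.
D: 5 × 8 = 40 beats = 8 bars.
Total: 9 + 27 + 12 + 8 = 56 bars.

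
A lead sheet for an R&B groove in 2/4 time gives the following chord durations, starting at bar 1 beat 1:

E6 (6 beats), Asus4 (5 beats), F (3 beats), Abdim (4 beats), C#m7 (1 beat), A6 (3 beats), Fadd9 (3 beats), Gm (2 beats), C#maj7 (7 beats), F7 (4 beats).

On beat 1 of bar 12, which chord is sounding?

Beat 1 of bar 12 is beat (12−1)×2 + 1 = 23 overall.
Running totals: E6 ends at 6, Asus4 ends at 11, F ends at 14, Abdim ends at 18, C#m7 ends at 19, A6 ends at 22, Fadd9 ends at 25.
Beat 23 falls within Fadd9.

Fadd9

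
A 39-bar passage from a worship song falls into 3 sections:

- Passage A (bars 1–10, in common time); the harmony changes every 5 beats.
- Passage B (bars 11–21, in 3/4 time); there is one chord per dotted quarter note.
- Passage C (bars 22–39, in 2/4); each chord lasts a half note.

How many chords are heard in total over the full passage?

48 chords

A has 40 beats and chords last 5 each, so 8 chords.
B has 33 beats and chords last 1.5 each, so 22 chords.
C has 36 beats and chords last 2 each, so 18 chords.
Total: 8 + 22 + 18 = 48.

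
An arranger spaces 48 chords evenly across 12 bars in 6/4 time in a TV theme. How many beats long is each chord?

12 bars × 6 beats/bar = 72 beats total.
72 beats ÷ 48 chords = 1.5 beats per chord.
(That is a dotted quarter note.)

1.5 beats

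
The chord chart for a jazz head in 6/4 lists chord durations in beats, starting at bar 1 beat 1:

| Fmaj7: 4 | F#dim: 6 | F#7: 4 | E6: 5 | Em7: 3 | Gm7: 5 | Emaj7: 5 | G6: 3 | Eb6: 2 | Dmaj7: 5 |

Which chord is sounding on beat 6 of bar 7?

Dmaj7

Beat 6 of bar 7 is beat (7−1)×6 + 6 = 42 overall.
Running totals: Fmaj7 ends at 4, F#dim ends at 10, F#7 ends at 14, E6 ends at 19, Em7 ends at 22, Gm7 ends at 27, Emaj7 ends at 32, G6 ends at 35, Eb6 ends at 37, Dmaj7 ends at 42.
Beat 42 falls within Dmaj7.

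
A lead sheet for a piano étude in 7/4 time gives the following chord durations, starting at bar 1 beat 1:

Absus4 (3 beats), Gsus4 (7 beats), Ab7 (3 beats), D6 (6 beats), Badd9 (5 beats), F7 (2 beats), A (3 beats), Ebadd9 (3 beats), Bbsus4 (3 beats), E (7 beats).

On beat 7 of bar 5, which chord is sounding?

Beat 7 of bar 5 is beat (5−1)×7 + 7 = 35 overall.
Running totals: Absus4 ends at 3, Gsus4 ends at 10, Ab7 ends at 13, D6 ends at 19, Badd9 ends at 24, F7 ends at 26, A ends at 29, Ebadd9 ends at 32, Bbsus4 ends at 35.
Beat 35 falls within Bbsus4.

Bbsus4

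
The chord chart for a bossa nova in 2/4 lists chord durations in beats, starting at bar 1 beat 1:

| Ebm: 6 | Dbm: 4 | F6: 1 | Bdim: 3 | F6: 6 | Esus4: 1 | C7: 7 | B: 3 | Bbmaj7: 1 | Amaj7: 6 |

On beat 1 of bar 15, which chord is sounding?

Beat 1 of bar 15 is beat (15−1)×2 + 1 = 29 overall.
Running totals: Ebm ends at 6, Dbm ends at 10, F6 ends at 11, Bdim ends at 14, F6 ends at 20, Esus4 ends at 21, C7 ends at 28, B ends at 31.
Beat 29 falls within B.

B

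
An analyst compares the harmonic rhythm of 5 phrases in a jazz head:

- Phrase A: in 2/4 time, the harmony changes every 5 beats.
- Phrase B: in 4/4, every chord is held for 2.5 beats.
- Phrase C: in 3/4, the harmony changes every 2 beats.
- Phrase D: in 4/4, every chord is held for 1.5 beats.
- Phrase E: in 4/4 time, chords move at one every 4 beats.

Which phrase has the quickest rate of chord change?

Phrase D

A: each chord is 5 beats in 2/4, so 0.4 per bar.
B: each chord is 2.5 beats in 4/4, so 1.6 per bar.
C: each chord is 2 beats in 3/4, so 1.5 per bar.
D: each chord is 1.5 beats in 4/4, so 8/3 per bar.
E: each chord is 4 beats in 4/4, so 1 per bar.
Fastest is D at 8/3 chords/bar.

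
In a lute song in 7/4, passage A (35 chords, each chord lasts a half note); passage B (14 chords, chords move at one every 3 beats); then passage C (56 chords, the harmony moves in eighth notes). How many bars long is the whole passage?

A: 35 × 2 = 70 beats = 10 bars.
B: 14 × 3 = 42 beats = 6 bars.
C: 56 × 0.5 = 28 beats = 4 bars.
Total: 10 + 6 + 4 = 20 bars.

20 bars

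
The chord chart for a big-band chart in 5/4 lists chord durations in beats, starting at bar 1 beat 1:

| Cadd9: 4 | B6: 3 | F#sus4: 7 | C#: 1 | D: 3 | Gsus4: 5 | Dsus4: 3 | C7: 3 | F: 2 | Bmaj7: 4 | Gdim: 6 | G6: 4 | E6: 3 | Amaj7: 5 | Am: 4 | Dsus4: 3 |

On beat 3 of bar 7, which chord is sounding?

Beat 3 of bar 7 is beat (7−1)×5 + 3 = 33 overall.
Running totals: Cadd9 ends at 4, B6 ends at 7, F#sus4 ends at 14, C# ends at 15, D ends at 18, Gsus4 ends at 23, Dsus4 ends at 26, C7 ends at 29, F ends at 31, Bmaj7 ends at 35.
Beat 33 falls within Bmaj7.

Bmaj7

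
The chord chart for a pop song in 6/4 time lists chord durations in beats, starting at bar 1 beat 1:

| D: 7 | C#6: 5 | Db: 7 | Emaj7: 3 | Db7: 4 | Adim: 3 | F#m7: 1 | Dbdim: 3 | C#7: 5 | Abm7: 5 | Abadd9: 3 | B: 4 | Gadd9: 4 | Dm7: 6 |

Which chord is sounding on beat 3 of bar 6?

Beat 3 of bar 6 is beat (6−1)×6 + 3 = 33 overall.
Running totals: D ends at 7, C#6 ends at 12, Db ends at 19, Emaj7 ends at 22, Db7 ends at 26, Adim ends at 29, F#m7 ends at 30, Dbdim ends at 33.
Beat 33 falls within Dbdim.

Dbdim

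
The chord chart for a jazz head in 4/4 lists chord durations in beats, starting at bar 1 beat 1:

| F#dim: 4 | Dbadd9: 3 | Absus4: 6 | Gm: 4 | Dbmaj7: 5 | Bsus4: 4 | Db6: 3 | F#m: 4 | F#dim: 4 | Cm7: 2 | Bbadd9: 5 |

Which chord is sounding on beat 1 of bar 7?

Beat 1 of bar 7 is beat (7−1)×4 + 1 = 25 overall.
Running totals: F#dim ends at 4, Dbadd9 ends at 7, Absus4 ends at 13, Gm ends at 17, Dbmaj7 ends at 22, Bsus4 ends at 26.
Beat 25 falls within Bsus4.

Bsus4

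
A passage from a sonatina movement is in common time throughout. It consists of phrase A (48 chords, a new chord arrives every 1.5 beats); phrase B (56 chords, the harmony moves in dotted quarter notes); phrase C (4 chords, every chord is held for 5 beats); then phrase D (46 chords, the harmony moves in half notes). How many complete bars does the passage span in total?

A: 48 × 1.5 = 72 beats = 18 bars.
B: 56 × 1.5 = 84 beats = 21 bars.
C: 4 × 5 = 20 beats = 5 bars.
D: 46 × 2 = 92 beats = 23 bars.
Total: 18 + 21 + 5 + 23 = 67 bars.

67 bars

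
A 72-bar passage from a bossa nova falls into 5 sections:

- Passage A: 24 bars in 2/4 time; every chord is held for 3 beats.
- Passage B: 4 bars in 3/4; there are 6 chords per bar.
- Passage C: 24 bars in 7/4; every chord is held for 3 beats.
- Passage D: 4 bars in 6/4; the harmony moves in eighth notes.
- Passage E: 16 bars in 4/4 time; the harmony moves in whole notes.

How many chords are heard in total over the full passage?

A has 48 beats and chords last 3 each, so 16 chords.
B has 12 beats and chords last 0.5 each, so 24 chords.
C has 168 beats and chords last 3 each, so 56 chords.
D has 24 beats and chords last 0.5 each, so 48 chords.
E has 64 beats and chords last 4 each, so 16 chords.
Total: 16 + 24 + 56 + 48 + 16 = 160.

160 chords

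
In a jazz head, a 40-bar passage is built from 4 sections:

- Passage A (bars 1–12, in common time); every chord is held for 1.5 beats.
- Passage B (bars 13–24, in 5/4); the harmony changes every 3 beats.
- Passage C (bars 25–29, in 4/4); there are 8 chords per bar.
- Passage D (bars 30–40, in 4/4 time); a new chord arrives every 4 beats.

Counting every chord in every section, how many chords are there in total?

A: 12 bars × 4 beats = 48 beats; 1.5 beats/chord → 32 chords.
B: 12 bars × 5 beats = 60 beats; 3 beats/chord → 20 chords.
C: 5 bars × 4 beats = 20 beats; 0.5 beats/chord → 40 chords.
D: 11 bars × 4 beats = 44 beats; 4 beats/chord → 11 chords.
Total: 32 + 20 + 40 + 11 = 103.

103 chords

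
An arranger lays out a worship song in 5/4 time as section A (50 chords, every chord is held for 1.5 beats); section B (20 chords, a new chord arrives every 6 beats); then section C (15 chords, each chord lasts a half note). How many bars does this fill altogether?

45 bars

A: 50 × 1.5 = 75 beats = 15 bars.
B: 20 × 6 = 120 beats = 24 bars.
C: 15 × 2 = 30 beats = 6 bars.
Total: 15 + 24 + 6 = 45 bars.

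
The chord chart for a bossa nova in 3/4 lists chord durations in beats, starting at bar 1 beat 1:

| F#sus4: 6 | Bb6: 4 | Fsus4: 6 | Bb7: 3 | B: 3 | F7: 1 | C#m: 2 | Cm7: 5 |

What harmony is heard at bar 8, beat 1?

Beat 1 of bar 8 is beat (8−1)×3 + 1 = 22 overall.
Running totals: F#sus4 ends at 6, Bb6 ends at 10, Fsus4 ends at 16, Bb7 ends at 19, B ends at 22.
Beat 22 falls within B.

B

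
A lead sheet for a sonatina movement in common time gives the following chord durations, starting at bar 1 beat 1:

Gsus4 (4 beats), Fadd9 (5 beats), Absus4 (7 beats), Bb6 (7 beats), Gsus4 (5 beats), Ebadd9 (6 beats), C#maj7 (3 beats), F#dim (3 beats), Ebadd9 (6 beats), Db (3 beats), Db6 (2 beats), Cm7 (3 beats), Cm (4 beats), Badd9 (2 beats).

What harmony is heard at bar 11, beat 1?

Beat 1 of bar 11 is beat (11−1)×4 + 1 = 41 overall.
Running totals: Gsus4 ends at 4, Fadd9 ends at 9, Absus4 ends at 16, Bb6 ends at 23, Gsus4 ends at 28, Ebadd9 ends at 34, C#maj7 ends at 37, F#dim ends at 40, Ebadd9 ends at 46.
Beat 41 falls within Ebadd9.

Ebadd9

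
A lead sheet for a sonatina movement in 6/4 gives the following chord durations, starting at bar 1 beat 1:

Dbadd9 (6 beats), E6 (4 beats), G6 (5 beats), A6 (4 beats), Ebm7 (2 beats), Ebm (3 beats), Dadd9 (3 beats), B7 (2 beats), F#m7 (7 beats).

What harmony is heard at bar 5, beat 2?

Dadd9

Beat 2 of bar 5 is beat (5−1)×6 + 2 = 26 overall.
Running totals: Dbadd9 ends at 6, E6 ends at 10, G6 ends at 15, A6 ends at 19, Ebm7 ends at 21, Ebm ends at 24, Dadd9 ends at 27.
Beat 26 falls within Dadd9.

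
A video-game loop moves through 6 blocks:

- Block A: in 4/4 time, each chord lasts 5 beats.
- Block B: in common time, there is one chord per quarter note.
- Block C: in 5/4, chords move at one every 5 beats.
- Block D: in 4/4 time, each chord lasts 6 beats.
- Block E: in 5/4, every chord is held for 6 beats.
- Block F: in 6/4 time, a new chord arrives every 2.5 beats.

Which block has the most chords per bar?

Block B

A: 4/5 = 0.8 chords/bar.
B: 4/1 = 4 chords/bar.
C: 5/5 = 1 chord/bar.
D: 4/6 = 2/3 chords/bar.
E: 5/6 = 5/6 chords/bar.
F: 6/2.5 = 2.4 chords/bar.
Fastest is B at 4 chords/bar.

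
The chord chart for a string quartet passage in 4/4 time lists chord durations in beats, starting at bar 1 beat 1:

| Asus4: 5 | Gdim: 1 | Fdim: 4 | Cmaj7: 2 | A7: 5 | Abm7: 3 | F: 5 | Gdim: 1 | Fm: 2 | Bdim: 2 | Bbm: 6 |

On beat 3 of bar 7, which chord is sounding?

Fm

Beat 3 of bar 7 is beat (7−1)×4 + 3 = 27 overall.
Running totals: Asus4 ends at 5, Gdim ends at 6, Fdim ends at 10, Cmaj7 ends at 12, A7 ends at 17, Abm7 ends at 20, F ends at 25, Gdim ends at 26, Fm ends at 28.
Beat 27 falls within Fm.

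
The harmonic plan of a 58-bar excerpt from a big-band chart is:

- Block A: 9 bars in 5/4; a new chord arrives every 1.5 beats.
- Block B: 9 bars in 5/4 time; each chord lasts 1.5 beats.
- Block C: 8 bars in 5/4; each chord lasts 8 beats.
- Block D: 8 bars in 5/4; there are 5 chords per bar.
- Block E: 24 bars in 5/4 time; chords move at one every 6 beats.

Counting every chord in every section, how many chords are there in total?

A: 9 bars × 5 beats = 45 beats; 1.5 beats/chord → 30 chords.
B: 9 bars × 5 beats = 45 beats; 1.5 beats/chord → 30 chords.
C: 8 bars × 5 beats = 40 beats; 8 beats/chord → 5 chords.
D: 8 bars × 5 beats = 40 beats; 1 beat/chord → 40 chords.
E: 24 bars × 5 beats = 120 beats; 6 beats/chord → 20 chords.
Total: 30 + 30 + 5 + 40 + 20 = 125.

125 chords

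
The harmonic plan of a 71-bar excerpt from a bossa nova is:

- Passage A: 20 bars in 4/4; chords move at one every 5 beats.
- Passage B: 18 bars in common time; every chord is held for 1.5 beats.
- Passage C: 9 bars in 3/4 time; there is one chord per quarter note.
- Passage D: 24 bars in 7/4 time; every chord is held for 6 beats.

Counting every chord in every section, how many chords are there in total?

119 chords

A has 80 beats and chords last 5 each, so 16 chords.
B has 72 beats and chords last 1.5 each, so 48 chords.
C has 27 beats and chords last 1 each, so 27 chords.
D has 168 beats and chords last 6 each, so 28 chords.
Total: 16 + 48 + 27 + 28 = 119.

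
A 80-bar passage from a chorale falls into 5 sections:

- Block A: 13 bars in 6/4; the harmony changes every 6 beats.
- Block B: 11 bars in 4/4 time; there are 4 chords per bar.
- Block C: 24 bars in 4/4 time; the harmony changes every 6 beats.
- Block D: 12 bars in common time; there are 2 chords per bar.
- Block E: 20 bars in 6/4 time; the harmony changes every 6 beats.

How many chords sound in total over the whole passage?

A: 13·6 = 78 beats, 78/6 = 13 chords.
B: 11·4 = 44 beats, 44/1 = 44 chords.
C: 24·4 = 96 beats, 96/6 = 16 chords.
D: 12·4 = 48 beats, 48/2 = 24 chords.
E: 20·6 = 120 beats, 120/6 = 20 chords.
Total: 13 + 44 + 16 + 24 + 20 = 117.

117 chords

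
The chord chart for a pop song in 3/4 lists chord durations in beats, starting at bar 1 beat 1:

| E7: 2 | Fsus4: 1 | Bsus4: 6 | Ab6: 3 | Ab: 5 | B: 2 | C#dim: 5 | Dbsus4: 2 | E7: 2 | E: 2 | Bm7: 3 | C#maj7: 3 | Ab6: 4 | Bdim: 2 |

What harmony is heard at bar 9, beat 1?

Dbsus4

Beat 1 of bar 9 is beat (9−1)×3 + 1 = 25 overall.
Running totals: E7 ends at 2, Fsus4 ends at 3, Bsus4 ends at 9, Ab6 ends at 12, Ab ends at 17, B ends at 19, C#dim ends at 24, Dbsus4 ends at 26.
Beat 25 falls within Dbsus4.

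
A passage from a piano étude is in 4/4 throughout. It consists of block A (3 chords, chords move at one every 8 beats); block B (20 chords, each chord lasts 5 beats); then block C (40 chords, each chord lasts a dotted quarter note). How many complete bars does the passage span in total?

A: 3 × 8 = 24 beats = 6 bars.
B: 20 × 5 = 100 beats = 25 bars.
C: 40 × 1.5 = 60 beats = 15 bars.
Total: 6 + 25 + 15 = 46 bars.

46 bars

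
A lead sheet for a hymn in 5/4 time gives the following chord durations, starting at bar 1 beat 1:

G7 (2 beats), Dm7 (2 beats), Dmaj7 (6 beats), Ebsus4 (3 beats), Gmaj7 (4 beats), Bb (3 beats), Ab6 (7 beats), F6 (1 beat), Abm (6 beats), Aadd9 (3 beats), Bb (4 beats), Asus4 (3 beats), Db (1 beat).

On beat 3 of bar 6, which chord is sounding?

F6

Beat 3 of bar 6 is beat (6−1)×5 + 3 = 28 overall.
Running totals: G7 ends at 2, Dm7 ends at 4, Dmaj7 ends at 10, Ebsus4 ends at 13, Gmaj7 ends at 17, Bb ends at 20, Ab6 ends at 27, F6 ends at 28.
Beat 28 falls within F6.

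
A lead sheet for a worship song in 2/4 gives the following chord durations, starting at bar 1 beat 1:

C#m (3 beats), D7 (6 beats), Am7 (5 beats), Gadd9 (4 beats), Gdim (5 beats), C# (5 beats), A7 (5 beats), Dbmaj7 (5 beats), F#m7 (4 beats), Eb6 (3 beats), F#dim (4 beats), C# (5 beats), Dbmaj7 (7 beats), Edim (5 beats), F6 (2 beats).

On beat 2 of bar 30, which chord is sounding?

Dbmaj7

Beat 2 of bar 30 is beat (30−1)×2 + 2 = 60 overall.
Running totals: C#m ends at 3, D7 ends at 9, Am7 ends at 14, Gadd9 ends at 18, Gdim ends at 23, C# ends at 28, A7 ends at 33, Dbmaj7 ends at 38, F#m7 ends at 42, Eb6 ends at 45, F#dim ends at 49, C# ends at 54, Dbmaj7 ends at 61.
Beat 60 falls within Dbmaj7.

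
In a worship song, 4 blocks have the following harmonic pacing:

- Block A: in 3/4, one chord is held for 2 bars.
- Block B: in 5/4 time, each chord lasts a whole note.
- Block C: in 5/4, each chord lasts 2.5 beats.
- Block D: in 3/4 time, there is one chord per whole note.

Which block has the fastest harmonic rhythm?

A: each chord is 6 beats in 3/4, so 0.5 per bar.
B: each chord is 4 beats in 5/4, so 1.25 per bar.
C: each chord is 2.5 beats in 5/4, so 2 per bar.
D: each chord is 4 beats in 3/4, so 0.75 per bar.
Fastest is C at 2 chords/bar.

Block C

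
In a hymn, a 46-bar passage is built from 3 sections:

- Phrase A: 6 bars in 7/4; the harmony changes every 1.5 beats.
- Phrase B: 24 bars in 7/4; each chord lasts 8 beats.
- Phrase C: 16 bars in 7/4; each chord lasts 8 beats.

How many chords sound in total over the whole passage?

A has 42 beats and chords last 1.5 each, so 28 chords.
B has 168 beats and chords last 8 each, so 21 chords.
C has 112 beats and chords last 8 each, so 14 chords.
Total: 28 + 21 + 14 = 63.

63 chords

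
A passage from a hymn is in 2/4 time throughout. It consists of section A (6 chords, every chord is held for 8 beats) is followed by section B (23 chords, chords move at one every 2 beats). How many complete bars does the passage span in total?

47 bars

A: 6 × 8 = 48 beats = 24 bars.
B: 23 × 2 = 46 beats = 23 bars.
Total: 24 + 23 = 47 bars.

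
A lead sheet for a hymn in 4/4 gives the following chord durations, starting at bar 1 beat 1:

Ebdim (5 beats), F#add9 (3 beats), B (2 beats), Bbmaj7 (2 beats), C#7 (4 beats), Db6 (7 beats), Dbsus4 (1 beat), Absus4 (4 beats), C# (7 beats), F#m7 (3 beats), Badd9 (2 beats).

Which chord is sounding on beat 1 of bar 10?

F#m7

Beat 1 of bar 10 is beat (10−1)×4 + 1 = 37 overall.
Running totals: Ebdim ends at 5, F#add9 ends at 8, B ends at 10, Bbmaj7 ends at 12, C#7 ends at 16, Db6 ends at 23, Dbsus4 ends at 24, Absus4 ends at 28, C# ends at 35, F#m7 ends at 38.
Beat 37 falls within F#m7.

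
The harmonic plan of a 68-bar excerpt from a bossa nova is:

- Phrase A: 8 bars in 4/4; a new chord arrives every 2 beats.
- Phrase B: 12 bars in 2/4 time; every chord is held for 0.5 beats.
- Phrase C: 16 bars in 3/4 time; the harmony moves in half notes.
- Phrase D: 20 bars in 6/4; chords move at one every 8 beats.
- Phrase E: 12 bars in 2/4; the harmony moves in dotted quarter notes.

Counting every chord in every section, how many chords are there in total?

119 chords

A: 8 bars × 4 beats = 32 beats; 2 beats/chord → 16 chords.
B: 12 bars × 2 beats = 24 beats; 0.5 beats/chord → 48 chords.
C: 16 bars × 3 beats = 48 beats; 2 beats/chord → 24 chords.
D: 20 bars × 6 beats = 120 beats; 8 beats/chord → 15 chords.
E: 12 bars × 2 beats = 24 beats; 1.5 beats/chord → 16 chords.
Total: 16 + 48 + 24 + 15 + 16 = 119.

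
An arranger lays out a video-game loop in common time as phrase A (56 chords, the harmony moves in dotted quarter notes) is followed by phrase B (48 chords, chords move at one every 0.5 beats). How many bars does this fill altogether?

27 bars

A: 56 × 1.5 = 84 beats = 21 bars.
B: 48 × 0.5 = 24 beats = 6 bars.
Total: 21 + 6 = 27 bars.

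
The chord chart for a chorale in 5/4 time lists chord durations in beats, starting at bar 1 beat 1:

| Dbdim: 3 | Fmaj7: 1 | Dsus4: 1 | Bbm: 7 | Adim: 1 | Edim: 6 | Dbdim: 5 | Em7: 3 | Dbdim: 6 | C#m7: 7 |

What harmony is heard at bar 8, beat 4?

Beat 4 of bar 8 is beat (8−1)×5 + 4 = 39 overall.
Running totals: Dbdim ends at 3, Fmaj7 ends at 4, Dsus4 ends at 5, Bbm ends at 12, Adim ends at 13, Edim ends at 19, Dbdim ends at 24, Em7 ends at 27, Dbdim ends at 33, C#m7 ends at 40.
Beat 39 falls within C#m7.

C#m7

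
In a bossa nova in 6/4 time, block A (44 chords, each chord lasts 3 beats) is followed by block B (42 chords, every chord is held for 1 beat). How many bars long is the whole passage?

A: 44 × 3 = 132 beats = 22 bars.
B: 42 × 1 = 42 beats = 7 bars.
Total: 22 + 7 = 29 bars.

29 bars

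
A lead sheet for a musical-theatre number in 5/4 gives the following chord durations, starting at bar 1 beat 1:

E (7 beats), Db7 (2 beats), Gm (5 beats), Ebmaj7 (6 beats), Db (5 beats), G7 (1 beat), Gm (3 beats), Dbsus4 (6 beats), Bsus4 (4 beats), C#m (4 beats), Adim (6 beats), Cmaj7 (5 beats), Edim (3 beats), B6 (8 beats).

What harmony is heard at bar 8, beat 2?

Beat 2 of bar 8 is beat (8−1)×5 + 2 = 37 overall.
Running totals: E ends at 7, Db7 ends at 9, Gm ends at 14, Ebmaj7 ends at 20, Db ends at 25, G7 ends at 26, Gm ends at 29, Dbsus4 ends at 35, Bsus4 ends at 39.
Beat 37 falls within Bsus4.

Bsus4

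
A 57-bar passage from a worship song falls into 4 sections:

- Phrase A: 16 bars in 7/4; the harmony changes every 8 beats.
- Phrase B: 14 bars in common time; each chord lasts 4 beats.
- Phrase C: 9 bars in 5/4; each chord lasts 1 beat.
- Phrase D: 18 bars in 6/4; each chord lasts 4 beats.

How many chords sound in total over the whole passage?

100 chords

A: 16·7 = 112 beats, 112/8 = 14 chords.
B: 14·4 = 56 beats, 56/4 = 14 chords.
C: 9·5 = 45 beats, 45/1 = 45 chords.
D: 18·6 = 108 beats, 108/4 = 27 chords.
Total: 14 + 14 + 45 + 27 = 100.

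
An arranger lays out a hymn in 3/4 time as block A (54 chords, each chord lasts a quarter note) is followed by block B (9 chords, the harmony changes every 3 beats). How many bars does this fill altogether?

27 bars

A: 54 × 1 = 54 beats = 18 bars.
B: 9 × 3 = 27 beats = 9 bars.
Total: 18 + 9 = 27 bars.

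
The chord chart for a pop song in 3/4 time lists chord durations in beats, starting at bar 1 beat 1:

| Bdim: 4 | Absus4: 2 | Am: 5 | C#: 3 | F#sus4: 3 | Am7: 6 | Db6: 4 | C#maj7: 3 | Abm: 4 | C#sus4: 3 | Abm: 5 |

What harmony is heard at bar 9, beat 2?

Beat 2 of bar 9 is beat (9−1)×3 + 2 = 26 overall.
Running totals: Bdim ends at 4, Absus4 ends at 6, Am ends at 11, C# ends at 14, F#sus4 ends at 17, Am7 ends at 23, Db6 ends at 27.
Beat 26 falls within Db6.

Db6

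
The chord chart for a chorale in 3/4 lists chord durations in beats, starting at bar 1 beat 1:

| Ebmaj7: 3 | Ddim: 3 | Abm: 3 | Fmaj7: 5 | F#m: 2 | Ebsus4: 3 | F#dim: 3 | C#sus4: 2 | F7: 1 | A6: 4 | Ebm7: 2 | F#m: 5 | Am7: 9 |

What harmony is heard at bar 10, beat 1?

A6

Beat 1 of bar 10 is beat (10−1)×3 + 1 = 28 overall.
Running totals: Ebmaj7 ends at 3, Ddim ends at 6, Abm ends at 9, Fmaj7 ends at 14, F#m ends at 16, Ebsus4 ends at 19, F#dim ends at 22, C#sus4 ends at 24, F7 ends at 25, A6 ends at 29.
Beat 28 falls within A6.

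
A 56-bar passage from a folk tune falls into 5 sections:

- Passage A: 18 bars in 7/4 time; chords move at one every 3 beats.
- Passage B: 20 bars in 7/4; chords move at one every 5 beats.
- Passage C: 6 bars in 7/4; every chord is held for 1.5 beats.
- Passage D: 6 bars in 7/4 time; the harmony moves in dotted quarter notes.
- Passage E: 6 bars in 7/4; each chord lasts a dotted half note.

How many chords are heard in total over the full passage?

140 chords

A: 18·7 = 126 beats, 126/3 = 42 chords.
B: 20·7 = 140 beats, 140/5 = 28 chords.
C: 6·7 = 42 beats, 42/1.5 = 28 chords.
D: 6·7 = 42 beats, 42/1.5 = 28 chords.
E: 6·7 = 42 beats, 42/3 = 14 chords.
Total: 42 + 28 + 28 + 28 + 14 = 140.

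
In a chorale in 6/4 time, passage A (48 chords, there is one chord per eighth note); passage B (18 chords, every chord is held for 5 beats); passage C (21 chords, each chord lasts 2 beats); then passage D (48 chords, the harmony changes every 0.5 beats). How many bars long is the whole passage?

30 bars

A: 48 × 0.5 = 24 beats = 4 bars.
B: 18 × 5 = 90 beats = 15 bars.
C: 21 × 2 = 42 beats = 7 bars.
D: 48 × 0.5 = 24 beats = 4 bars.
Total: 4 + 15 + 7 + 4 = 30 bars.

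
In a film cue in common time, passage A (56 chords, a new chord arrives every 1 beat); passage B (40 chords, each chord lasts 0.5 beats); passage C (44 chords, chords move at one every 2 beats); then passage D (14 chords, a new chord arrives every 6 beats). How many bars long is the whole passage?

62 bars

A: 56 × 1 = 56 beats = 14 bars.
B: 40 × 0.5 = 20 beats = 5 bars.
C: 44 × 2 = 88 beats = 22 bars.
D: 14 × 6 = 84 beats = 21 bars.
Total: 14 + 5 + 22 + 21 = 62 bars.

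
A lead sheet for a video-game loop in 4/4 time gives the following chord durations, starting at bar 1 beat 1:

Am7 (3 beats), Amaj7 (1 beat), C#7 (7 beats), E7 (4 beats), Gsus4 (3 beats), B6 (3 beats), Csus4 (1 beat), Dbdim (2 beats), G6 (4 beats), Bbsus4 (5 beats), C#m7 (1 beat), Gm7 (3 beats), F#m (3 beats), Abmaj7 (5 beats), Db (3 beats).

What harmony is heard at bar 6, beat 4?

Beat 4 of bar 6 is beat (6−1)×4 + 4 = 24 overall.
Running totals: Am7 ends at 3, Amaj7 ends at 4, C#7 ends at 11, E7 ends at 15, Gsus4 ends at 18, B6 ends at 21, Csus4 ends at 22, Dbdim ends at 24.
Beat 24 falls within Dbdim.

Dbdim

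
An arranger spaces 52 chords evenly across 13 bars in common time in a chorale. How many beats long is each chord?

13 bars × 4 beats/bar = 52 beats total.
52 beats ÷ 52 chords = 1 beats per chord.
(That is a quarter note.)

1 beat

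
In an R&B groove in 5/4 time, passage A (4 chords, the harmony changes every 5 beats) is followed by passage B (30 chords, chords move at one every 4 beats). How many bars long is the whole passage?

28 bars

A: 4 × 5 = 20 beats = 4 bars.
B: 30 × 4 = 120 beats = 24 bars.
Total: 4 + 24 = 28 bars.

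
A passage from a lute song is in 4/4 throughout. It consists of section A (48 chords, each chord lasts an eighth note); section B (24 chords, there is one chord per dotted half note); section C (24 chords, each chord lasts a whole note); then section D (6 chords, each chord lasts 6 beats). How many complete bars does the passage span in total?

A: 48 × 0.5 = 24 beats = 6 bars.
B: 24 × 3 = 72 beats = 18 bars.
C: 24 × 4 = 96 beats = 24 bars.
D: 6 × 6 = 36 beats = 9 bars.
Total: 6 + 18 + 24 + 9 = 57 bars.

57 bars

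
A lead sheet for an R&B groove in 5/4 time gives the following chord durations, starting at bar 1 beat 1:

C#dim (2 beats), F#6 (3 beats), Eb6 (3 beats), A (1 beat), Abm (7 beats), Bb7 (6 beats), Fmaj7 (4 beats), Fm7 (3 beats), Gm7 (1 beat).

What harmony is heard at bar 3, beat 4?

Abm

Beat 4 of bar 3 is beat (3−1)×5 + 4 = 14 overall.
Running totals: C#dim ends at 2, F#6 ends at 5, Eb6 ends at 8, A ends at 9, Abm ends at 16.
Beat 14 falls within Abm.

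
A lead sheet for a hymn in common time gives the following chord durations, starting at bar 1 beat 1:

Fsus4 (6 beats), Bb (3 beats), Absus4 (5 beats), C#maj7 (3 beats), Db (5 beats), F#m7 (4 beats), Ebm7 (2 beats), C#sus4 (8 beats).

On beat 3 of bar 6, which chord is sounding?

F#m7

Beat 3 of bar 6 is beat (6−1)×4 + 3 = 23 overall.
Running totals: Fsus4 ends at 6, Bb ends at 9, Absus4 ends at 14, C#maj7 ends at 17, Db ends at 22, F#m7 ends at 26.
Beat 23 falls within F#m7.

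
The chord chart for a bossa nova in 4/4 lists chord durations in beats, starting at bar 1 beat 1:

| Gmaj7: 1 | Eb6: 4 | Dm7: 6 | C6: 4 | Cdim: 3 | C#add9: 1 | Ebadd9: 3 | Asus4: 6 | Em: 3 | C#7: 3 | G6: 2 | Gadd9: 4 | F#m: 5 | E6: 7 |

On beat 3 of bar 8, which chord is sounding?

Em

Beat 3 of bar 8 is beat (8−1)×4 + 3 = 31 overall.
Running totals: Gmaj7 ends at 1, Eb6 ends at 5, Dm7 ends at 11, C6 ends at 15, Cdim ends at 18, C#add9 ends at 19, Ebadd9 ends at 22, Asus4 ends at 28, Em ends at 31.
Beat 31 falls within Em.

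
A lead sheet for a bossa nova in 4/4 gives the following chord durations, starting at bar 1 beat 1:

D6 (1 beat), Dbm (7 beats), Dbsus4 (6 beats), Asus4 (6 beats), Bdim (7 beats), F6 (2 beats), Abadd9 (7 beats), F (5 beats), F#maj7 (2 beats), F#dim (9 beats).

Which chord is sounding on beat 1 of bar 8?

F6

Beat 1 of bar 8 is beat (8−1)×4 + 1 = 29 overall.
Running totals: D6 ends at 1, Dbm ends at 8, Dbsus4 ends at 14, Asus4 ends at 20, Bdim ends at 27, F6 ends at 29.
Beat 29 falls within F6.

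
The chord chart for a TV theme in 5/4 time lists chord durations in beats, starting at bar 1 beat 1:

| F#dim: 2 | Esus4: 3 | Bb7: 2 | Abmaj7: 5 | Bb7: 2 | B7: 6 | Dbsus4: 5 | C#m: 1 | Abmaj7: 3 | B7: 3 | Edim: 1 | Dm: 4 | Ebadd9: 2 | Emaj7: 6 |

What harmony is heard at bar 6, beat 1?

Beat 1 of bar 6 is beat (6−1)×5 + 1 = 26 overall.
Running totals: F#dim ends at 2, Esus4 ends at 5, Bb7 ends at 7, Abmaj7 ends at 12, Bb7 ends at 14, B7 ends at 20, Dbsus4 ends at 25, C#m ends at 26.
Beat 26 falls within C#m.

C#m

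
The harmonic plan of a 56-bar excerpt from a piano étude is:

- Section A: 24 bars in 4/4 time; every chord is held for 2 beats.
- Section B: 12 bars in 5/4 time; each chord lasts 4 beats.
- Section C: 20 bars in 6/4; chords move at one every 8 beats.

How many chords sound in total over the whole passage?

A: 24·4 = 96 beats, 96/2 = 48 chords.
B: 12·5 = 60 beats, 60/4 = 15 chords.
C: 20·6 = 120 beats, 120/8 = 15 chords.
Total: 48 + 15 + 15 = 78.

78 chords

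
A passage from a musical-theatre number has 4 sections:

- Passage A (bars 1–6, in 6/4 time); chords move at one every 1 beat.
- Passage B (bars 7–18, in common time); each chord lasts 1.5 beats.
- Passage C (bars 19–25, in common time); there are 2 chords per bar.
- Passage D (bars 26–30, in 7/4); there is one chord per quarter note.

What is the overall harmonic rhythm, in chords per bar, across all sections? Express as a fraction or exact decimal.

3.9 chords per bar

A: 6 × 6 = 36 beats ÷ 1 = 36 chords.
B: 12 × 4 = 48 beats ÷ 1.5 = 32 chords.
C: 7 × 4 = 28 beats ÷ 2 = 14 chords.
D: 5 × 7 = 35 beats ÷ 1 = 35 chords.
Overall: 117 chords over 30 bars → 117/30 = 3.9 chords per bar.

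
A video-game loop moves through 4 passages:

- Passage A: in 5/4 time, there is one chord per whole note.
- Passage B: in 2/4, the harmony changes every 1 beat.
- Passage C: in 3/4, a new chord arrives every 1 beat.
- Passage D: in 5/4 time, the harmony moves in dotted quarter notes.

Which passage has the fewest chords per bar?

Passage A

A: 5/4 = 1.25 chords/bar.
B: 2/1 = 2 chords/bar.
C: 3/1 = 3 chords/bar.
D: 5/1.5 = 10/3 chords/bar.
Slowest is A at 1.25 chords/bar.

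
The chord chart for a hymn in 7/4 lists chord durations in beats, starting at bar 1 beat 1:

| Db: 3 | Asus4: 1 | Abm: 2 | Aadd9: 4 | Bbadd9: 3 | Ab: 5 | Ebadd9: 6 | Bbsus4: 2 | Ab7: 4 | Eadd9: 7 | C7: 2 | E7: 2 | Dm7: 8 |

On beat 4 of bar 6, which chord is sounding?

Beat 4 of bar 6 is beat (6−1)×7 + 4 = 39 overall.
Running totals: Db ends at 3, Asus4 ends at 4, Abm ends at 6, Aadd9 ends at 10, Bbadd9 ends at 13, Ab ends at 18, Ebadd9 ends at 24, Bbsus4 ends at 26, Ab7 ends at 30, Eadd9 ends at 37, C7 ends at 39.
Beat 39 falls within C7.

C7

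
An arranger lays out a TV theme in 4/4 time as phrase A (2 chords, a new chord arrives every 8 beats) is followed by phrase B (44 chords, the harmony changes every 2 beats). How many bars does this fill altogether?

26 bars

A: 2 × 8 = 16 beats = 4 bars.
B: 44 × 2 = 88 beats = 22 bars.
Total: 4 + 22 = 26 bars.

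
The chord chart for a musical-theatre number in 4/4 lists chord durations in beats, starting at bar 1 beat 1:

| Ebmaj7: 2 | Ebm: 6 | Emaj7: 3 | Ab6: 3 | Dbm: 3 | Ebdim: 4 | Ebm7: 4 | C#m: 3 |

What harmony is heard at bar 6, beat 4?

Ebm7

Beat 4 of bar 6 is beat (6−1)×4 + 4 = 24 overall.
Running totals: Ebmaj7 ends at 2, Ebm ends at 8, Emaj7 ends at 11, Ab6 ends at 14, Dbm ends at 17, Ebdim ends at 21, Ebm7 ends at 25.
Beat 24 falls within Ebm7.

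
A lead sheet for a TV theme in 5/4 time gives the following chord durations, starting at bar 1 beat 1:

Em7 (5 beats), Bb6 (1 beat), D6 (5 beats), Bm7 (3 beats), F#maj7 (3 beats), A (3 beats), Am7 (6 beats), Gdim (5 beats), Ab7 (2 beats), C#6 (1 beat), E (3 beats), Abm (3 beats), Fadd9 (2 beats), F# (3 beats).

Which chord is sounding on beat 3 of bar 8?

Beat 3 of bar 8 is beat (8−1)×5 + 3 = 38 overall.
Running totals: Em7 ends at 5, Bb6 ends at 6, D6 ends at 11, Bm7 ends at 14, F#maj7 ends at 17, A ends at 20, Am7 ends at 26, Gdim ends at 31, Ab7 ends at 33, C#6 ends at 34, E ends at 37, Abm ends at 40.
Beat 38 falls within Abm.

Abm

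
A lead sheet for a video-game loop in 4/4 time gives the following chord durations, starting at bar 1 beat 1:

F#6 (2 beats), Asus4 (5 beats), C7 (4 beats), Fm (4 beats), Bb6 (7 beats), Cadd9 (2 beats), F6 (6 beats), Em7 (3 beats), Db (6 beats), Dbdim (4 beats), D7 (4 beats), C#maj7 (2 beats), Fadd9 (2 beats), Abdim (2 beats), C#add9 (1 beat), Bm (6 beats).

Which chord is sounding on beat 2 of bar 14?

C#add9

Beat 2 of bar 14 is beat (14−1)×4 + 2 = 54 overall.
Running totals: F#6 ends at 2, Asus4 ends at 7, C7 ends at 11, Fm ends at 15, Bb6 ends at 22, Cadd9 ends at 24, F6 ends at 30, Em7 ends at 33, Db ends at 39, Dbdim ends at 43, D7 ends at 47, C#maj7 ends at 49, Fadd9 ends at 51, Abdim ends at 53, C#add9 ends at 54.
Beat 54 falls within C#add9.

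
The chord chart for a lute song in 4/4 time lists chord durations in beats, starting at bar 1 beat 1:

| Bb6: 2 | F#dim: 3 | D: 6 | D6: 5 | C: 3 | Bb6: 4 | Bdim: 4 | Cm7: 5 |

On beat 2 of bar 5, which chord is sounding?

Beat 2 of bar 5 is beat (5−1)×4 + 2 = 18 overall.
Running totals: Bb6 ends at 2, F#dim ends at 5, D ends at 11, D6 ends at 16, C ends at 19.
Beat 18 falls within C.

C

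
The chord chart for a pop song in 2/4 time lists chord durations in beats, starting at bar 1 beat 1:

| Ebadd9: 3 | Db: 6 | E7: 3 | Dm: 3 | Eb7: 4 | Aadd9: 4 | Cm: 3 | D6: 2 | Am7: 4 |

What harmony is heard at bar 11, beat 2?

Aadd9

Beat 2 of bar 11 is beat (11−1)×2 + 2 = 22 overall.
Running totals: Ebadd9 ends at 3, Db ends at 9, E7 ends at 12, Dm ends at 15, Eb7 ends at 19, Aadd9 ends at 23.
Beat 22 falls within Aadd9.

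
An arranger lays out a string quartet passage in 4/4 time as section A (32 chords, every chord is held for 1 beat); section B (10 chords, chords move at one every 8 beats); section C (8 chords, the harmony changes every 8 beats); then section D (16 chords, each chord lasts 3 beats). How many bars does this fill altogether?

56 bars

A: 32 × 1 = 32 beats = 8 bars.
B: 10 × 8 = 80 beats = 20 bars.
C: 8 × 8 = 64 beats = 16 bars.
D: 16 × 3 = 48 beats = 12 bars.
Total: 8 + 20 + 16 + 12 = 56 bars.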